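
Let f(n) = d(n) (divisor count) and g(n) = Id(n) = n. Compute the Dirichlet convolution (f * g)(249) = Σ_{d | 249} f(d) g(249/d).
(d * Id)(249) = 425

Divisors of 249: [1, 3, 83, 249]. For each d | 249:
  d = 1: d(1) · Id(249/1) = 1 · 249 = 249
  d = 3: d(3) · Id(249/3) = 2 · 83 = 166
  d = 83: d(83) · Id(249/83) = 2 · 3 = 6
  d = 249: d(249) · Id(249/249) = 4 · 1 = 4
Summing: (d * Id)(249) = 249 + 166 + 6 + 4 = 425.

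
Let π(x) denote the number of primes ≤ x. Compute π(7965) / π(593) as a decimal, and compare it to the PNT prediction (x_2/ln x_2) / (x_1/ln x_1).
π(7965)/π(593) = 1006/108 ≈ 9.3148;  PNT prediction ≈ 9.5476.

π(593) = 108 and π(7965) = 1006, so π(7965)/π(593) ≈ 9.3148. The PNT-predicted ratio is (7965/ln(7965)) / (593/ln(593)) ≈ 9.5476. The two agree to within a few percent, as expected.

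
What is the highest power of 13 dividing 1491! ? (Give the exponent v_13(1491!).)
v_13(1491!) = 122

Legendre's formula: v_p(n!) = Σ_{k ≥ 1} ⌊n / p^k⌋. For p = 13, n = 1491, the terms are:
  ⌊1491/13^1⌋ = ⌊1491/13⌋ = 114
  ⌊1491/13^2⌋ = ⌊1491/169⌋ = 8
(the next term ⌊1491/13^3⌋ = 0, terminating the sum). Summing: v_13(1491!) = 114 + 8 = 122.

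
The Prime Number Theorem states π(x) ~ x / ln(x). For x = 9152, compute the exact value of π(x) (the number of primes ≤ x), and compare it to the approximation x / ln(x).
π(9152) = 1134;  x/ln(x) ≈ 1003.32;  relative error ≈ 11.52%.

Directly count primes up to 9152: π(9152) = 1134. The PNT approximation gives 9152/ln(9152) ≈ 9152/9.12173 ≈ 1003.32. Relative error (π(x) − x/ln(x)) / π(x) ≈ 11.52%; the approximation is known to undercount slightly (Li(x) is a better estimate).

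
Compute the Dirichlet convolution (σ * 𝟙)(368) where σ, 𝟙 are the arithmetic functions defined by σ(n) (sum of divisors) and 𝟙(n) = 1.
(σ * 𝟙)(368) = 1425

Divisors of 368: [1, 2, 4, 8, 16, 23, 46, 92, 184, 368]. For each d | 368:
  d = 1: σ(1) · 𝟙(368/1) = 1 · 1 = 1
  d = 2: σ(2) · 𝟙(368/2) = 3 · 1 = 3
  d = 4: σ(4) · 𝟙(368/4) = 7 · 1 = 7
  d = 8: σ(8) · 𝟙(368/8) = 15 · 1 = 15
  d = 16: σ(16) · 𝟙(368/16) = 31 · 1 = 31
  d = 23: σ(23) · 𝟙(368/23) = 24 · 1 = 24
  d = 46: σ(46) · 𝟙(368/46) = 72 · 1 = 72
  d = 92: σ(92) · 𝟙(368/92) = 168 · 1 = 168
  d = 184: σ(184) · 𝟙(368/184) = 360 · 1 = 360
  d = 368: σ(368) · 𝟙(368/368) = 744 · 1 = 744
Summing: (σ * 𝟙)(368) = 1 + 3 + 7 + 15 + 31 + 24 + 72 + 168 + 360 + 744 = 1425.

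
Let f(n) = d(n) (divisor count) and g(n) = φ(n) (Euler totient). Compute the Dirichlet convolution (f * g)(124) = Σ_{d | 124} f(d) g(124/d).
(d * φ)(124) = 224

Divisors of 124: [1, 2, 4, 31, 62, 124]. For each d | 124:
  d = 1: d(1) · φ(124/1) = 1 · 60 = 60
  d = 2: d(2) · φ(124/2) = 2 · 30 = 60
  d = 4: d(4) · φ(124/4) = 3 · 30 = 90
  d = 31: d(31) · φ(124/31) = 2 · 2 = 4
  d = 62: d(62) · φ(124/62) = 4 · 1 = 4
  d = 124: d(124) · φ(124/124) = 6 · 1 = 6
Summing: (d * φ)(124) = 60 + 60 + 90 + 4 + 4 + 6 = 224.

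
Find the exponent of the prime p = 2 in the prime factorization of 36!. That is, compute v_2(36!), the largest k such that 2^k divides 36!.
v_2(36!) = 34

Legendre's formula: v_p(n!) = Σ_{k ≥ 1} ⌊n / p^k⌋. For p = 2, n = 36, the terms are:
  ⌊36/2^1⌋ = ⌊36/2⌋ = 18
  ⌊36/2^2⌋ = ⌊36/4⌋ = 9
  ⌊36/2^3⌋ = ⌊36/8⌋ = 4
  ⌊36/2^4⌋ = ⌊36/16⌋ = 2
  ⌊36/2^5⌋ = ⌊36/32⌋ = 1
(the next term ⌊36/2^6⌋ = 0, terminating the sum). Summing: v_2(36!) = 18 + 9 + 4 + 2 + 1 = 34.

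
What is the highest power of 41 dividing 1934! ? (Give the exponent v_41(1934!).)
v_41(1934!) = 48

Legendre's formula: v_p(n!) = Σ_{k ≥ 1} ⌊n / p^k⌋. For p = 41, n = 1934, the terms are:
  ⌊1934/41^1⌋ = ⌊1934/41⌋ = 47
  ⌊1934/41^2⌋ = ⌊1934/1681⌋ = 1
(the next term ⌊1934/41^3⌋ = 0, terminating the sum). Summing: v_41(1934!) = 47 + 1 = 48.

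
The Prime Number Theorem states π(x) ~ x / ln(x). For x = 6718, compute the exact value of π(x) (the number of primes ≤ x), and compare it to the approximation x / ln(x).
π(6718) = 866;  x/ln(x) ≈ 762.32;  relative error ≈ 11.97%.

Directly count primes up to 6718: π(6718) = 866. The PNT approximation gives 6718/ln(6718) ≈ 6718/8.81255 ≈ 762.32. Relative error (π(x) − x/ln(x)) / π(x) ≈ 11.97%; the approximation is known to undercount slightly (Li(x) is a better estimate).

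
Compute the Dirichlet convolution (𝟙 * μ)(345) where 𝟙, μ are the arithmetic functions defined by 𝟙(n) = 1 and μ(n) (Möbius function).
(𝟙 * μ)(345) = 0

Divisors of 345: [1, 3, 5, 15, 23, 69, 115, 345]. For each d | 345:
  d = 1: 𝟙(1) · μ(345/1) = 1 · -1 = -1
  d = 3: 𝟙(3) · μ(345/3) = 1 · 1 = 1
  d = 5: 𝟙(5) · μ(345/5) = 1 · 1 = 1
  d = 15: 𝟙(15) · μ(345/15) = 1 · -1 = -1
  d = 23: 𝟙(23) · μ(345/23) = 1 · 1 = 1
  d = 69: 𝟙(69) · μ(345/69) = 1 · -1 = -1
  d = 115: 𝟙(115) · μ(345/115) = 1 · -1 = -1
  d = 345: 𝟙(345) · μ(345/345) = 1 · 1 = 1
Summing: (𝟙 * μ)(345) = -1 + 1 + 1 + -1 + 1 + -1 + -1 + 1 = 0.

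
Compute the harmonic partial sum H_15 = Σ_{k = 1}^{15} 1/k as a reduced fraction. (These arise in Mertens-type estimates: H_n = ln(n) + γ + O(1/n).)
H_15 = 1195757/360360

Direct summation: H_15 = 1 + 1/2 + ... + 1/15. The least common denominator is lcm(1, ..., 15) = 360360; over this denominator the numerator is 360360 + 180180 + 120120 + 90090 + 72072 + 60060 + 51480 + 45045 + 40040 + 36036 + 32760 + 30030 + 27720 + 25740 + 24024 = 1195757, so H_15 = 1195757/360360 (already in lowest terms) ≈ 3.31823. (The PNT-adjacent estimate ln(15) + γ ≈ 3.28527 matches within O(1/n).)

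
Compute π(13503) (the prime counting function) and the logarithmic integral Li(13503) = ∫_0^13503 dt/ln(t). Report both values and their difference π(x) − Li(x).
π(13503) = 1600;  Li(13503) ≈ 1620.10;  π(x) − Li(x) ≈ -20.10.

Direct count of primes ≤ 13503 gives π(13503) = 1600. Numerical evaluation of the logarithmic integral gives Li(13503) ≈ 1620.10. The difference π(x) − Li(x) ≈ -20.10 is typically negative for small/moderate x (Li(x) overestimates), though Littlewood's theorem shows this sign changes infinitely often.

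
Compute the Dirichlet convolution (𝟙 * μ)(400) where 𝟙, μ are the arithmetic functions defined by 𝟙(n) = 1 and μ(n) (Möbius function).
(𝟙 * μ)(400) = 0

Divisors of 400: [1, 2, 4, 5, 8, 10, 16, 20, 25, 40, 50, 80, 100, 200, 400]. For each d | 400:
  d = 1: 𝟙(1) · μ(400/1) = 1 · 0 = 0
  d = 2: 𝟙(2) · μ(400/2) = 1 · 0 = 0
  d = 4: 𝟙(4) · μ(400/4) = 1 · 0 = 0
  d = 5: 𝟙(5) · μ(400/5) = 1 · 0 = 0
  d = 8: 𝟙(8) · μ(400/8) = 1 · 0 = 0
  d = 10: 𝟙(10) · μ(400/10) = 1 · 0 = 0
  d = 16: 𝟙(16) · μ(400/16) = 1 · 0 = 0
  d = 20: 𝟙(20) · μ(400/20) = 1 · 0 = 0
  d = 25: 𝟙(25) · μ(400/25) = 1 · 0 = 0
  d = 40: 𝟙(40) · μ(400/40) = 1 · 1 = 1
  d = 50: 𝟙(50) · μ(400/50) = 1 · 0 = 0
  d = 80: 𝟙(80) · μ(400/80) = 1 · -1 = -1
  d = 100: 𝟙(100) · μ(400/100) = 1 · 0 = 0
  d = 200: 𝟙(200) · μ(400/200) = 1 · -1 = -1
  d = 400: 𝟙(400) · μ(400/400) = 1 · 1 = 1
Summing: (𝟙 * μ)(400) = 0 + 0 + 0 + 0 + 0 + 0 + 0 + 0 + 0 + 1 + 0 + -1 + 0 + -1 + 1 = 0.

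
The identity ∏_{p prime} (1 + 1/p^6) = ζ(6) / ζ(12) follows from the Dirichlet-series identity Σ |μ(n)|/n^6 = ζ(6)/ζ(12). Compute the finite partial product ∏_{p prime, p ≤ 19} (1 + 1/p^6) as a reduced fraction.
∏ = 10322827120806625262196014218/10149346788166965945179821977

The primes p ≤ 19 are [2, 3, 5, 7, 11, 13, 17, 19]. For each, (1 + 1/p^6) = (p^6 + 1)/p^6. Multiplying these fractions over p ∈ [2, 3, 5, 7, 11, 13, 17, 19] gives 10322827120806625262196014218/10149346788166965945179821977. (In the limit P → ∞ this tends to ζ(6)/ζ(12).)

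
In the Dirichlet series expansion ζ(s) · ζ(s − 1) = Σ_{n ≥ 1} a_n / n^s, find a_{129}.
σ(129) = 176

In the product (Σ m^0/m^s)(Σ k / k^s) = Σ (Σ_{d | n} d) / n^s, the coefficient of 1/n^s is σ(n) = Σ_{d | n} d. For n = 129, divisors are [1, 3, 43, 129]; summing: σ(129) = 176.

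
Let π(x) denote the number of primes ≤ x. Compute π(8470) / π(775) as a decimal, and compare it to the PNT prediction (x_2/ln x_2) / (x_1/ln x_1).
π(8470)/π(775) = 1059/137 ≈ 7.7299;  PNT prediction ≈ 8.0393.

π(775) = 137 and π(8470) = 1059, so π(8470)/π(775) ≈ 7.7299. The PNT-predicted ratio is (8470/ln(8470)) / (775/ln(775)) ≈ 8.0393. The two agree to within a few percent, as expected.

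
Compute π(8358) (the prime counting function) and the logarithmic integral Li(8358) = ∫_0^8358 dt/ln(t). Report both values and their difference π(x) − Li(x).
π(8358) = 1046;  Li(8358) ≈ 1066.15;  π(x) − Li(x) ≈ -20.15.

Direct count of primes ≤ 8358 gives π(8358) = 1046. Numerical evaluation of the logarithmic integral gives Li(8358) ≈ 1066.15. The difference π(x) − Li(x) ≈ -20.15 is typically negative for small/moderate x (Li(x) overestimates), though Littlewood's theorem shows this sign changes infinitely often.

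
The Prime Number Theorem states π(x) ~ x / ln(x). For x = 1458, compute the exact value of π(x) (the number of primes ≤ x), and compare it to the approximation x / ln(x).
π(1458) = 231;  x/ln(x) ≈ 200.14;  relative error ≈ 13.36%.

Directly count primes up to 1458: π(1458) = 231. The PNT approximation gives 1458/ln(1458) ≈ 1458/7.28482 ≈ 200.14. Relative error (π(x) − x/ln(x)) / π(x) ≈ 13.36%; the approximation is known to undercount slightly (Li(x) is a better estimate).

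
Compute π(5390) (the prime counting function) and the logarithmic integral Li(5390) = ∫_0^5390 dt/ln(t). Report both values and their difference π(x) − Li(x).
π(5390) = 710;  Li(5390) ≈ 729.87;  π(x) − Li(x) ≈ -19.87.

Direct count of primes ≤ 5390 gives π(5390) = 710. Numerical evaluation of the logarithmic integral gives Li(5390) ≈ 729.87. The difference π(x) − Li(x) ≈ -19.87 is typically negative for small/moderate x (Li(x) overestimates), though Littlewood's theorem shows this sign changes infinitely often.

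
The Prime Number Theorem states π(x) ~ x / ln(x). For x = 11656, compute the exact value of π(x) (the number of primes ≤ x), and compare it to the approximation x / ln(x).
π(11656) = 1399;  x/ln(x) ≈ 1244.82;  relative error ≈ 11.02%.

Directly count primes up to 11656: π(11656) = 1399. The PNT approximation gives 11656/ln(11656) ≈ 11656/9.36358 ≈ 1244.82. Relative error (π(x) − x/ln(x)) / π(x) ≈ 11.02%; the approximation is known to undercount slightly (Li(x) is a better estimate).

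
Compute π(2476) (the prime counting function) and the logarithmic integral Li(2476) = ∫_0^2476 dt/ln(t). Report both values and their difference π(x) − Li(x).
π(2476) = 366;  Li(2476) ≈ 376.54;  π(x) − Li(x) ≈ -10.54.

Direct count of primes ≤ 2476 gives π(2476) = 366. Numerical evaluation of the logarithmic integral gives Li(2476) ≈ 376.54. The difference π(x) − Li(x) ≈ -10.54 is typically negative for small/moderate x (Li(x) overestimates), though Littlewood's theorem shows this sign changes infinitely often.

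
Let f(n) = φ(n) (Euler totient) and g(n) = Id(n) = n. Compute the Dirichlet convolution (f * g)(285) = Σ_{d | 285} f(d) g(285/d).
(φ * Id)(285) = 1665

Divisors of 285: [1, 3, 5, 15, 19, 57, 95, 285]. For each d | 285:
  d = 1: φ(1) · Id(285/1) = 1 · 285 = 285
  d = 3: φ(3) · Id(285/3) = 2 · 95 = 190
  d = 5: φ(5) · Id(285/5) = 4 · 57 = 228
  d = 15: φ(15) · Id(285/15) = 8 · 19 = 152
  d = 19: φ(19) · Id(285/19) = 18 · 15 = 270
  d = 57: φ(57) · Id(285/57) = 36 · 5 = 180
  d = 95: φ(95) · Id(285/95) = 72 · 3 = 216
  d = 285: φ(285) · Id(285/285) = 144 · 1 = 144
Summing: (φ * Id)(285) = 285 + 190 + 228 + 152 + 270 + 180 + 216 + 144 = 1665.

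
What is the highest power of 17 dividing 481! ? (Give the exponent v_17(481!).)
v_17(481!) = 29

Legendre's formula: v_p(n!) = Σ_{k ≥ 1} ⌊n / p^k⌋. For p = 17, n = 481, the terms are:
  ⌊481/17^1⌋ = ⌊481/17⌋ = 28
  ⌊481/17^2⌋ = ⌊481/289⌋ = 1
(the next term ⌊481/17^3⌋ = 0, terminating the sum). Summing: v_17(481!) = 28 + 1 = 29.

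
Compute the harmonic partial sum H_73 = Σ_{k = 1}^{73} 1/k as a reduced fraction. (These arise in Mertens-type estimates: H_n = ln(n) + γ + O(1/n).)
H_73 = 667084944417653637854891458725877/136851726813476721146087646859200

Direct summation: H_73 = 1 + 1/2 + ... + 1/73. The least common denominator is lcm(1, ..., 73) = 410555180440430163438262940577600; over this denominator the numerator is 410555180440430163438262940577600 + 205277590220215081719131470288800 + 136851726813476721146087646859200 + 102638795110107540859565735144400 + 82111036088086032687652588115520 + 68425863406738360573043823429600 + 58650740062918594776894705796800 + 51319397555053770429782867572200 + 45617242271158907048695882286400 + 41055518044043016343826294057760 + 37323198221857287585296630961600 + 34212931703369180286521911714800 + 31581167726186935649097149275200 + 29325370031459297388447352898400 + 27370345362695344229217529371840 + 25659698777526885214891433786100 + 24150304731790009614015467092800 + 22808621135579453524347941143200 + 21608167391601587549382260030400 + 20527759022021508171913147028880 + 19550246687639531592298235265600 + 18661599110928643792648315480800 + 17850225236540441888620127851200 + 17106465851684590143260955857400 + 16422207217617206537530517623104 + 15790583863093467824548574637600 + 15205747423719635682898627428800 + 14662685015729648694223676449200 + 14157075187601040118560791054400 + 13685172681347672114608764685920 + 13243715498078392368976223889600 + 12829849388763442607445716893050 + 12441066073952429195098876987200 + 12075152365895004807007733546400 + 11730148012583718955378941159360 + 11404310567789726762173970571600 + 11096085957849463876709809204800 + 10804083695800793774691130015200 + 10527055908728978549699049758400 + 10263879511010754085956573514440 + 10013540986351955205811291233600 + 9775123343819765796149117632800 + 9547794893963492172982859083200 + 9330799555464321896324157740400 + 9123448454231781409739176457280 + 8925112618270220944310063925600 + 8735216605115535392303466820800 + 8553232925842295071630477928700 + 8378677151845513539556386542400 + 8211103608808603268765258811552 + 8050101577263336538005155697600 + 7895291931546733912274287318800 + 7746324159253399310155904539200 + 7602873711859817841449313714400 + 7464639644371457517059326192320 + 7331342507864824347111838224600 + 7202722463867195849794086676800 + 7078537593800520059280395527200 + 6958562380346273956580727806400 + 6842586340673836057304382342960 + 6730412794105412515381359681600 + 6621857749039196184488111944800 + 6516748895879843864099411755200 + 6414924694381721303722858446525 + 6316233545237387129819429855040 + 6220533036976214597549438493600 + 6127689260304927812511387172800 + 6037576182947502403503866773200 + 5950075078846813962873375950400 + 5865074006291859477689470579680 + 5782467330146903710398069585600 + 5702155283894863381086985285800 + 5624043567677125526551547131200 = 2001254833252960913564674376177631, so H_73 = 2001254833252960913564674376177631/410555180440430163438262940577600; reducing by gcd(2001254833252960913564674376177631, 410555180440430163438262940577600) = 3 gives 667084944417653637854891458725877/136851726813476721146087646859200 ≈ 4.87451. (The PNT-adjacent estimate ln(73) + γ ≈ 4.86768 matches within O(1/n).)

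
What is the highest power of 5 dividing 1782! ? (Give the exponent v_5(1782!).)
v_5(1782!) = 443

Legendre's formula: v_p(n!) = Σ_{k ≥ 1} ⌊n / p^k⌋. For p = 5, n = 1782, the terms are:
  ⌊1782/5^1⌋ = ⌊1782/5⌋ = 356
  ⌊1782/5^2⌋ = ⌊1782/25⌋ = 71
  ⌊1782/5^3⌋ = ⌊1782/125⌋ = 14
  ⌊1782/5^4⌋ = ⌊1782/625⌋ = 2
(the next term ⌊1782/5^5⌋ = 0, terminating the sum). Summing: v_5(1782!) = 356 + 71 + 14 + 2 = 443.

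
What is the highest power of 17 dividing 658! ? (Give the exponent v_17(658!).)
v_17(658!) = 40

Legendre's formula: v_p(n!) = Σ_{k ≥ 1} ⌊n / p^k⌋. For p = 17, n = 658, the terms are:
  ⌊658/17^1⌋ = ⌊658/17⌋ = 38
  ⌊658/17^2⌋ = ⌊658/289⌋ = 2
(the next term ⌊658/17^3⌋ = 0, terminating the sum). Summing: v_17(658!) = 38 + 2 = 40.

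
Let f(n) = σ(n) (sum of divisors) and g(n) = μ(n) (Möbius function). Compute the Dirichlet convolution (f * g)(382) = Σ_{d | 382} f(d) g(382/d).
(σ * μ)(382) = 382

Divisors of 382: [1, 2, 191, 382]. For each d | 382:
  d = 1: σ(1) · μ(382/1) = 1 · 1 = 1
  d = 2: σ(2) · μ(382/2) = 3 · -1 = -3
  d = 191: σ(191) · μ(382/191) = 192 · -1 = -192
  d = 382: σ(382) · μ(382/382) = 576 · 1 = 576
Summing: (σ * μ)(382) = 1 + -3 + -192 + 576 = 382.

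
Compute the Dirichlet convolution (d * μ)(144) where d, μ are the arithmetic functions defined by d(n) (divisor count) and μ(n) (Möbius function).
(d * μ)(144) = 1

Divisors of 144: [1, 2, 3, 4, 6, 8, 9, 12, 16, 18, 24, 36, 48, 72, 144]. For each d | 144:
  d = 1: d(1) · μ(144/1) = 1 · 0 = 0
  d = 2: d(2) · μ(144/2) = 2 · 0 = 0
  d = 3: d(3) · μ(144/3) = 2 · 0 = 0
  d = 4: d(4) · μ(144/4) = 3 · 0 = 0
  d = 6: d(6) · μ(144/6) = 4 · 0 = 0
  d = 8: d(8) · μ(144/8) = 4 · 0 = 0
  d = 9: d(9) · μ(144/9) = 3 · 0 = 0
  d = 12: d(12) · μ(144/12) = 6 · 0 = 0
  d = 16: d(16) · μ(144/16) = 5 · 0 = 0
  d = 18: d(18) · μ(144/18) = 6 · 0 = 0
  d = 24: d(24) · μ(144/24) = 8 · 1 = 8
  d = 36: d(36) · μ(144/36) = 9 · 0 = 0
  d = 48: d(48) · μ(144/48) = 10 · -1 = -10
  d = 72: d(72) · μ(144/72) = 12 · -1 = -12
  d = 144: d(144) · μ(144/144) = 15 · 1 = 15
Summing: (d * μ)(144) = 0 + 0 + 0 + 0 + 0 + 0 + 0 + 0 + 0 + 0 + 8 + 0 + -10 + -12 + 15 = 1.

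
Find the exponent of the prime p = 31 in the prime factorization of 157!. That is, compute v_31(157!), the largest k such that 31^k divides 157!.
v_31(157!) = 5

Legendre's formula: v_p(n!) = Σ_{k ≥ 1} ⌊n / p^k⌋. For p = 31, n = 157, the terms are:
  ⌊157/31^1⌋ = ⌊157/31⌋ = 5
(the next term ⌊157/31^2⌋ = 0, terminating the sum). Summing: v_31(157!) = 5 = 5.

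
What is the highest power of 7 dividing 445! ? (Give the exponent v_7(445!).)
v_7(445!) = 73

Legendre's formula: v_p(n!) = Σ_{k ≥ 1} ⌊n / p^k⌋. For p = 7, n = 445, the terms are:
  ⌊445/7^1⌋ = ⌊445/7⌋ = 63
  ⌊445/7^2⌋ = ⌊445/49⌋ = 9
  ⌊445/7^3⌋ = ⌊445/343⌋ = 1
(the next term ⌊445/7^4⌋ = 0, terminating the sum). Summing: v_7(445!) = 63 + 9 + 1 = 73.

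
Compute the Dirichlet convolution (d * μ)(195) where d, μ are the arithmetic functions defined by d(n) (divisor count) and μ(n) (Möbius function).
(d * μ)(195) = 1

Divisors of 195: [1, 3, 5, 13, 15, 39, 65, 195]. For each d | 195:
  d = 1: d(1) · μ(195/1) = 1 · -1 = -1
  d = 3: d(3) · μ(195/3) = 2 · 1 = 2
  d = 5: d(5) · μ(195/5) = 2 · 1 = 2
  d = 13: d(13) · μ(195/13) = 2 · 1 = 2
  d = 15: d(15) · μ(195/15) = 4 · -1 = -4
  d = 39: d(39) · μ(195/39) = 4 · -1 = -4
  d = 65: d(65) · μ(195/65) = 4 · -1 = -4
  d = 195: d(195) · μ(195/195) = 8 · 1 = 8
Summing: (d * μ)(195) = -1 + 2 + 2 + 2 + -4 + -4 + -4 + 8 = 1.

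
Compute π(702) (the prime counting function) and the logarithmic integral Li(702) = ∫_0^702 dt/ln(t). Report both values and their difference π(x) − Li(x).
π(702) = 126;  Li(702) ≈ 133.39;  π(x) − Li(x) ≈ -7.39.

Direct count of primes ≤ 702 gives π(702) = 126. Numerical evaluation of the logarithmic integral gives Li(702) ≈ 133.39. The difference π(x) − Li(x) ≈ -7.39 is typically negative for small/moderate x (Li(x) overestimates), though Littlewood's theorem shows this sign changes infinitely often.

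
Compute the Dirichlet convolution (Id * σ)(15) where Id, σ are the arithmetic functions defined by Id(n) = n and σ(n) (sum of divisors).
(Id * σ)(15) = 77

Divisors of 15: [1, 3, 5, 15]. For each d | 15:
  d = 1: Id(1) · σ(15/1) = 1 · 24 = 24
  d = 3: Id(3) · σ(15/3) = 3 · 6 = 18
  d = 5: Id(5) · σ(15/5) = 5 · 4 = 20
  d = 15: Id(15) · σ(15/15) = 15 · 1 = 15
Summing: (Id * σ)(15) = 24 + 18 + 20 + 15 = 77.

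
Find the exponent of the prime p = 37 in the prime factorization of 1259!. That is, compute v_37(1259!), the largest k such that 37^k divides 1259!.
v_37(1259!) = 34

Legendre's formula: v_p(n!) = Σ_{k ≥ 1} ⌊n / p^k⌋. For p = 37, n = 1259, the terms are:
  ⌊1259/37^1⌋ = ⌊1259/37⌋ = 34
(the next term ⌊1259/37^2⌋ = 0, terminating the sum). Summing: v_37(1259!) = 34 = 34.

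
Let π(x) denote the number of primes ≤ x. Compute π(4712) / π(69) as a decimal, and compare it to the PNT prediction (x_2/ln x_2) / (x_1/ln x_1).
π(4712)/π(69) = 635/19 ≈ 33.4211;  PNT prediction ≈ 34.1867.

π(69) = 19 and π(4712) = 635, so π(4712)/π(69) ≈ 33.4211. The PNT-predicted ratio is (4712/ln(4712)) / (69/ln(69)) ≈ 34.1867. The two agree to within a few percent, as expected.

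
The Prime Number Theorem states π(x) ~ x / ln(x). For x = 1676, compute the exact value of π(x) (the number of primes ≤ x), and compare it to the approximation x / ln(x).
π(1676) = 263;  x/ln(x) ≈ 225.75;  relative error ≈ 14.16%.

Directly count primes up to 1676: π(1676) = 263. The PNT approximation gives 1676/ln(1676) ≈ 1676/7.42417 ≈ 225.75. Relative error (π(x) − x/ln(x)) / π(x) ≈ 14.16%; the approximation is known to undercount slightly (Li(x) is a better estimate).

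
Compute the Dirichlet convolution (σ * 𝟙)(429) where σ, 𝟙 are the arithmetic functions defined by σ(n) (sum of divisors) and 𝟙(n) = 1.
(σ * 𝟙)(429) = 975

Divisors of 429: [1, 3, 11, 13, 33, 39, 143, 429]. For each d | 429:
  d = 1: σ(1) · 𝟙(429/1) = 1 · 1 = 1
  d = 3: σ(3) · 𝟙(429/3) = 4 · 1 = 4
  d = 11: σ(11) · 𝟙(429/11) = 12 · 1 = 12
  d = 13: σ(13) · 𝟙(429/13) = 14 · 1 = 14
  d = 33: σ(33) · 𝟙(429/33) = 48 · 1 = 48
  d = 39: σ(39) · 𝟙(429/39) = 56 · 1 = 56
  d = 143: σ(143) · 𝟙(429/143) = 168 · 1 = 168
  d = 429: σ(429) · 𝟙(429/429) = 672 · 1 = 672
Summing: (σ * 𝟙)(429) = 1 + 4 + 12 + 14 + 48 + 56 + 168 + 672 = 975.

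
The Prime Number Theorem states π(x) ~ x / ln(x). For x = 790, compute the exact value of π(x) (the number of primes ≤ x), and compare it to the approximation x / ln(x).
π(790) = 138;  x/ln(x) ≈ 118.40;  relative error ≈ 14.20%.

Directly count primes up to 790: π(790) = 138. The PNT approximation gives 790/ln(790) ≈ 790/6.67203 ≈ 118.40. Relative error (π(x) − x/ln(x)) / π(x) ≈ 14.20%; the approximation is known to undercount slightly (Li(x) is a better estimate).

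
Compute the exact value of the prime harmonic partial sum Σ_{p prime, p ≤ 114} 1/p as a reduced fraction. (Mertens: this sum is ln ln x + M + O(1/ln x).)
Σ 1/p = 58472171373748331322981543916880425472323867753/31610054640417607788145206291543662493274686990

π(114) = 30, so the primes ≤ 114 are [2, 3, 5, 7, 11, 13, 17, 19, 23, 29, 31, 37, 41, 43, 47, 53, 59, 61, 67, 71, 73, 79, 83, 89, 97, 101, 103, 107, 109, 113]. Summing 1/p over these primes: 58472171373748331322981543916880425472323867753/31610054640417607788145206291543662493274686990 ≈ 1.8498. Mertens estimate ln ln(114) + 0.2615 ≈ 1.8167.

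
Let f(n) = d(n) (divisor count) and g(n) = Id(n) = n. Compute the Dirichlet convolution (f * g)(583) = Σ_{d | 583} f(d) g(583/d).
(d * Id)(583) = 715

Divisors of 583: [1, 11, 53, 583]. For each d | 583:
  d = 1: d(1) · Id(583/1) = 1 · 583 = 583
  d = 11: d(11) · Id(583/11) = 2 · 53 = 106
  d = 53: d(53) · Id(583/53) = 2 · 11 = 22
  d = 583: d(583) · Id(583/583) = 4 · 1 = 4
Summing: (d * Id)(583) = 583 + 106 + 22 + 4 = 715.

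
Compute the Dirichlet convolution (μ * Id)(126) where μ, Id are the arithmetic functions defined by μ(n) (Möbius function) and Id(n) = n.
(μ * Id)(126) = 36

Divisors of 126: [1, 2, 3, 6, 7, 9, 14, 18, 21, 42, 63, 126]. For each d | 126:
  d = 1: μ(1) · Id(126/1) = 1 · 126 = 126
  d = 2: μ(2) · Id(126/2) = -1 · 63 = -63
  d = 3: μ(3) · Id(126/3) = -1 · 42 = -42
  d = 6: μ(6) · Id(126/6) = 1 · 21 = 21
  d = 7: μ(7) · Id(126/7) = -1 · 18 = -18
  d = 9: μ(9) · Id(126/9) = 0 · 14 = 0
  d = 14: μ(14) · Id(126/14) = 1 · 9 = 9
  d = 18: μ(18) · Id(126/18) = 0 · 7 = 0
  d = 21: μ(21) · Id(126/21) = 1 · 6 = 6
  d = 42: μ(42) · Id(126/42) = -1 · 3 = -3
  d = 63: μ(63) · Id(126/63) = 0 · 2 = 0
  d = 126: μ(126) · Id(126/126) = 0 · 1 = 0
Summing: (μ * Id)(126) = 126 + -63 + -42 + 21 + -18 + 0 + 9 + 0 + 6 + -3 + 0 + 0 = 36.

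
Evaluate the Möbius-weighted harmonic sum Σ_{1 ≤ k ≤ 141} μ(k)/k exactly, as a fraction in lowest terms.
Σ μ(k)/k = -26068950431314638702419625135422559041799213864607621/3338215550199730022503077710549980019122111551066811030

Values of μ(k) for 1 ≤ k ≤ 141: μ(1) = 1, μ(2) = -1, μ(3) = -1, μ(5) = -1, μ(6) = 1, μ(7) = -1, μ(10) = 1, μ(11) = -1, μ(13) = -1, μ(14) = 1, μ(15) = 1, μ(17) = -1, μ(19) = -1, μ(21) = 1, μ(22) = 1, μ(23) = -1, μ(26) = 1, μ(29) = -1, μ(30) = -1, μ(31) = -1, μ(33) = 1, μ(34) = 1, μ(35) = 1, μ(37) = -1, μ(38) = 1, μ(39) = 1, μ(41) = -1, μ(42) = -1, μ(43) = -1, μ(46) = 1, μ(47) = -1, μ(51) = 1, μ(53) = -1, μ(55) = 1, μ(57) = 1, μ(58) = 1, μ(59) = -1, μ(61) = -1, μ(62) = 1, μ(65) = 1, μ(66) = -1, μ(67) = -1, μ(69) = 1, μ(70) = -1, μ(71) = -1, μ(73) = -1, μ(74) = 1, μ(77) = 1, μ(78) = -1, μ(79) = -1, μ(82) = 1, μ(83) = -1, μ(85) = 1, μ(86) = 1, μ(87) = 1, μ(89) = -1, μ(91) = 1, μ(93) = 1, μ(94) = 1, μ(95) = 1, μ(97) = -1, μ(101) = -1, μ(102) = -1, μ(103) = -1, μ(105) = -1, μ(106) = 1, μ(107) = -1, μ(109) = -1, μ(110) = -1, μ(111) = 1, μ(113) = -1, μ(114) = -1, μ(115) = 1, μ(118) = 1, μ(119) = 1, μ(122) = 1, μ(123) = 1, μ(127) = -1, μ(129) = 1, μ(130) = -1, μ(131) = -1, μ(133) = 1, μ(134) = 1, μ(137) = -1, μ(138) = -1, μ(139) = -1, μ(141) = 1, with μ = 0 on non-squarefree integers. Summing μ(k)/k for k where μ(k) ≠ 0 gives -26068950431314638702419625135422559041799213864607621/3338215550199730022503077710549980019122111551066811030 ≈ -0.0078. (PNT ⟺ this sum → 0 as n → ∞.)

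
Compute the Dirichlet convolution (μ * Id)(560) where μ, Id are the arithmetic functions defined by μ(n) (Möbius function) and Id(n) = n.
(μ * Id)(560) = 192

Divisors of 560: [1, 2, 4, 5, 7, 8, 10, 14, 16, 20, 28, 35, 40, 56, 70, 80, 112, 140, 280, 560]. For each d | 560:
  d = 1: μ(1) · Id(560/1) = 1 · 560 = 560
  d = 2: μ(2) · Id(560/2) = -1 · 280 = -280
  d = 4: μ(4) · Id(560/4) = 0 · 140 = 0
  d = 5: μ(5) · Id(560/5) = -1 · 112 = -112
  d = 7: μ(7) · Id(560/7) = -1 · 80 = -80
  d = 8: μ(8) · Id(560/8) = 0 · 70 = 0
  d = 10: μ(10) · Id(560/10) = 1 · 56 = 56
  d = 14: μ(14) · Id(560/14) = 1 · 40 = 40
  d = 16: μ(16) · Id(560/16) = 0 · 35 = 0
  d = 20: μ(20) · Id(560/20) = 0 · 28 = 0
  d = 28: μ(28) · Id(560/28) = 0 · 20 = 0
  d = 35: μ(35) · Id(560/35) = 1 · 16 = 16
  d = 40: μ(40) · Id(560/40) = 0 · 14 = 0
  d = 56: μ(56) · Id(560/56) = 0 · 10 = 0
  d = 70: μ(70) · Id(560/70) = -1 · 8 = -8
  d = 80: μ(80) · Id(560/80) = 0 · 7 = 0
  d = 112: μ(112) · Id(560/112) = 0 · 5 = 0
  d = 140: μ(140) · Id(560/140) = 0 · 4 = 0
  d = 280: μ(280) · Id(560/280) = 0 · 2 = 0
  d = 560: μ(560) · Id(560/560) = 0 · 1 = 0
Summing: (μ * Id)(560) = 560 + -280 + 0 + -112 + -80 + 0 + 56 + 40 + 0 + 0 + 0 + 16 + 0 + 0 + -8 + 0 + 0 + 0 + 0 + 0 = 192.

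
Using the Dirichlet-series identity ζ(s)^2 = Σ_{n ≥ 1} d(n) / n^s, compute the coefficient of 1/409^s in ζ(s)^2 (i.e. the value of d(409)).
d(409) = 2

ζ(s)^2 = (Σ 1/m^s)(Σ 1/k^s). The coefficient of 1/n^s in the product is the number of ordered pairs (m, k) with mk = n, which equals d(n). For n = 409, divisors are [1, 409], so d(409) = 2.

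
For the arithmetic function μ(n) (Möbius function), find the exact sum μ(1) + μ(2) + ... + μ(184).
Σ_{n ≤ 184} μ(n) = -4

Compute μ(n) for each 1 ≤ n ≤ 184: μ(1) = 1, μ(2) = -1, μ(3) = -1, μ(4) = 0, μ(5) = -1, μ(6) = 1, μ(7) = -1, μ(8) = 0, μ(9) = 0, μ(10) = 1, μ(11) = -1, μ(12) = 0, μ(13) = -1, μ(14) = 1, μ(15) = 1, μ(16) = 0, μ(17) = -1, μ(18) = 0, μ(19) = -1, μ(20) = 0, μ(21) = 1, μ(22) = 1, μ(23) = -1, μ(24) = 0, μ(25) = 0, μ(26) = 1, μ(27) = 0, μ(28) = 0, μ(29) = -1, μ(30) = -1, μ(31) = -1, μ(32) = 0, μ(33) = 1, μ(34) = 1, μ(35) = 1, μ(36) = 0, μ(37) = -1, μ(38) = 1, μ(39) = 1, μ(40) = 0, μ(41) = -1, μ(42) = -1, μ(43) = -1, μ(44) = 0, μ(45) = 0, μ(46) = 1, μ(47) = -1, μ(48) = 0, μ(49) = 0, μ(50) = 0, μ(51) = 1, μ(52) = 0, μ(53) = -1, μ(54) = 0, μ(55) = 1, μ(56) = 0, μ(57) = 1, μ(58) = 1, μ(59) = -1, μ(60) = 0, μ(61) = -1, μ(62) = 1, μ(63) = 0, μ(64) = 0, μ(65) = 1, μ(66) = -1, μ(67) = -1, μ(68) = 0, μ(69) = 1, μ(70) = -1, μ(71) = -1, μ(72) = 0, μ(73) = -1, μ(74) = 1, μ(75) = 0, μ(76) = 0, μ(77) = 1, μ(78) = -1, μ(79) = -1, μ(80) = 0, μ(81) = 0, μ(82) = 1, μ(83) = -1, μ(84) = 0, μ(85) = 1, μ(86) = 1, μ(87) = 1, μ(88) = 0, μ(89) = -1, μ(90) = 0, μ(91) = 1, μ(92) = 0, μ(93) = 1, μ(94) = 1, μ(95) = 1, μ(96) = 0, μ(97) = -1, μ(98) = 0, μ(99) = 0, μ(100) = 0, μ(101) = -1, μ(102) = -1, μ(103) = -1, μ(104) = 0, μ(105) = -1, μ(106) = 1, μ(107) = -1, μ(108) = 0, μ(109) = -1, μ(110) = -1, μ(111) = 1, μ(112) = 0, μ(113) = -1, μ(114) = -1, μ(115) = 1, μ(116) = 0, μ(117) = 0, μ(118) = 1, μ(119) = 1, μ(120) = 0, μ(121) = 0, μ(122) = 1, μ(123) = 1, μ(124) = 0, μ(125) = 0, μ(126) = 0, μ(127) = -1, μ(128) = 0, μ(129) = 1, μ(130) = -1, μ(131) = -1, μ(132) = 0, μ(133) = 1, μ(134) = 1, μ(135) = 0, μ(136) = 0, μ(137) = -1, μ(138) = -1, μ(139) = -1, μ(140) = 0, μ(141) = 1, μ(142) = 1, μ(143) = 1, μ(144) = 0, μ(145) = 1, μ(146) = 1, μ(147) = 0, μ(148) = 0, μ(149) = -1, μ(150) = 0, μ(151) = -1, μ(152) = 0, μ(153) = 0, μ(154) = -1, μ(155) = 1, μ(156) = 0, μ(157) = -1, μ(158) = 1, μ(159) = 1, μ(160) = 0, μ(161) = 1, μ(162) = 0, μ(163) = -1, μ(164) = 0, μ(165) = -1, μ(166) = 1, μ(167) = -1, μ(168) = 0, μ(169) = 0, μ(170) = -1, μ(171) = 0, μ(172) = 0, μ(173) = -1, μ(174) = -1, μ(175) = 0, μ(176) = 0, μ(177) = 1, μ(178) = 1, μ(179) = -1, μ(180) = 0, μ(181) = -1, μ(182) = -1, μ(183) = 1, μ(184) = 0. Summing all 184 values: -4. (Mertens function M(x) = Σ_{n ≤ x} μ(n); on average M(x) should be small (PNT ⟺ M(x) = o(x)).)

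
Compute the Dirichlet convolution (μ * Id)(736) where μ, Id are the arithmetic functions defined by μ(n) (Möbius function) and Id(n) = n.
(μ * Id)(736) = 352

Divisors of 736: [1, 2, 4, 8, 16, 23, 32, 46, 92, 184, 368, 736]. For each d | 736:
  d = 1: μ(1) · Id(736/1) = 1 · 736 = 736
  d = 2: μ(2) · Id(736/2) = -1 · 368 = -368
  d = 4: μ(4) · Id(736/4) = 0 · 184 = 0
  d = 8: μ(8) · Id(736/8) = 0 · 92 = 0
  d = 16: μ(16) · Id(736/16) = 0 · 46 = 0
  d = 23: μ(23) · Id(736/23) = -1 · 32 = -32
  d = 32: μ(32) · Id(736/32) = 0 · 23 = 0
  d = 46: μ(46) · Id(736/46) = 1 · 16 = 16
  d = 92: μ(92) · Id(736/92) = 0 · 8 = 0
  d = 184: μ(184) · Id(736/184) = 0 · 4 = 0
  d = 368: μ(368) · Id(736/368) = 0 · 2 = 0
  d = 736: μ(736) · Id(736/736) = 0 · 1 = 0
Summing: (μ * Id)(736) = 736 + -368 + 0 + 0 + 0 + -32 + 0 + 16 + 0 + 0 + 0 + 0 = 352.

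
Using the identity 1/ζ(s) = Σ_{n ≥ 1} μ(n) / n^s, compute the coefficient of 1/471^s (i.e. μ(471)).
μ(471) = 1

Factor n = 471 = 3 · 157. μ(n) = 0 if any exponent ≥ 2 (not squarefree); otherwise μ(n) = (−1)^{ω(n)} where ω(n) is the number of distinct prime factors. Applying: μ(471) = 1.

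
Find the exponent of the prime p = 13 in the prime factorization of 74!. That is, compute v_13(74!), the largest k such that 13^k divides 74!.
v_13(74!) = 5

Legendre's formula: v_p(n!) = Σ_{k ≥ 1} ⌊n / p^k⌋. For p = 13, n = 74, the terms are:
  ⌊74/13^1⌋ = ⌊74/13⌋ = 5
(the next term ⌊74/13^2⌋ = 0, terminating the sum). Summing: v_13(74!) = 5 = 5.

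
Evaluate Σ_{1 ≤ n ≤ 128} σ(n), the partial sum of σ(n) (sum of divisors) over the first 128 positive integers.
Σ_{n ≤ 128} σ(n) = 13535

Compute σ(n) for each 1 ≤ n ≤ 128: σ(1) = 1, σ(2) = 3, σ(3) = 4, σ(4) = 7, σ(5) = 6, σ(6) = 12, σ(7) = 8, σ(8) = 15, σ(9) = 13, σ(10) = 18, σ(11) = 12, σ(12) = 28, σ(13) = 14, σ(14) = 24, σ(15) = 24, σ(16) = 31, σ(17) = 18, σ(18) = 39, σ(19) = 20, σ(20) = 42, σ(21) = 32, σ(22) = 36, σ(23) = 24, σ(24) = 60, σ(25) = 31, σ(26) = 42, σ(27) = 40, σ(28) = 56, σ(29) = 30, σ(30) = 72, σ(31) = 32, σ(32) = 63, σ(33) = 48, σ(34) = 54, σ(35) = 48, σ(36) = 91, σ(37) = 38, σ(38) = 60, σ(39) = 56, σ(40) = 90, σ(41) = 42, σ(42) = 96, σ(43) = 44, σ(44) = 84, σ(45) = 78, σ(46) = 72, σ(47) = 48, σ(48) = 124, σ(49) = 57, σ(50) = 93, σ(51) = 72, σ(52) = 98, σ(53) = 54, σ(54) = 120, σ(55) = 72, σ(56) = 120, σ(57) = 80, σ(58) = 90, σ(59) = 60, σ(60) = 168, σ(61) = 62, σ(62) = 96, σ(63) = 104, σ(64) = 127, σ(65) = 84, σ(66) = 144, σ(67) = 68, σ(68) = 126, σ(69) = 96, σ(70) = 144, σ(71) = 72, σ(72) = 195, σ(73) = 74, σ(74) = 114, σ(75) = 124, σ(76) = 140, σ(77) = 96, σ(78) = 168, σ(79) = 80, σ(80) = 186, σ(81) = 121, σ(82) = 126, σ(83) = 84, σ(84) = 224, σ(85) = 108, σ(86) = 132, σ(87) = 120, σ(88) = 180, σ(89) = 90, σ(90) = 234, σ(91) = 112, σ(92) = 168, σ(93) = 128, σ(94) = 144, σ(95) = 120, σ(96) = 252, σ(97) = 98, σ(98) = 171, σ(99) = 156, σ(100) = 217, σ(101) = 102, σ(102) = 216, σ(103) = 104, σ(104) = 210, σ(105) = 192, σ(106) = 162, σ(107) = 108, σ(108) = 280, σ(109) = 110, σ(110) = 216, σ(111) = 152, σ(112) = 248, σ(113) = 114, σ(114) = 240, σ(115) = 144, σ(116) = 210, σ(117) = 182, σ(118) = 180, σ(119) = 144, σ(120) = 360, σ(121) = 133, σ(122) = 186, σ(123) = 168, σ(124) = 224, σ(125) = 156, σ(126) = 312, σ(127) = 128, σ(128) = 255. Summing all 128 values: 13535. (Average order: Σ_{n ≤ x} σ(n) ~ (π²/12) x². For x = 128, (π²/12)·128² ≈ 13475.30.)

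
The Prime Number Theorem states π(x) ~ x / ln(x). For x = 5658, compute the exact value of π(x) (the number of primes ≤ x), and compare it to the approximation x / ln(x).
π(5658) = 745;  x/ln(x) ≈ 654.80;  relative error ≈ 12.11%.

Directly count primes up to 5658: π(5658) = 745. The PNT approximation gives 5658/ln(5658) ≈ 5658/8.64083 ≈ 654.80. Relative error (π(x) − x/ln(x)) / π(x) ≈ 12.11%; the approximation is known to undercount slightly (Li(x) is a better estimate).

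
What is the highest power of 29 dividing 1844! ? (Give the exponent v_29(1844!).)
v_29(1844!) = 65

Legendre's formula: v_p(n!) = Σ_{k ≥ 1} ⌊n / p^k⌋. For p = 29, n = 1844, the terms are:
  ⌊1844/29^1⌋ = ⌊1844/29⌋ = 63
  ⌊1844/29^2⌋ = ⌊1844/841⌋ = 2
(the next term ⌊1844/29^3⌋ = 0, terminating the sum). Summing: v_29(1844!) = 63 + 2 = 65.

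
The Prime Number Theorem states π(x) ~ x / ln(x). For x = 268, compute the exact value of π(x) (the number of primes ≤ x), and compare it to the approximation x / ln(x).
π(268) = 56;  x/ln(x) ≈ 47.93;  relative error ≈ 14.40%.

Directly count primes up to 268: π(268) = 56. The PNT approximation gives 268/ln(268) ≈ 268/5.59099 ≈ 47.93. Relative error (π(x) − x/ln(x)) / π(x) ≈ 14.40%; the approximation is known to undercount slightly (Li(x) is a better estimate).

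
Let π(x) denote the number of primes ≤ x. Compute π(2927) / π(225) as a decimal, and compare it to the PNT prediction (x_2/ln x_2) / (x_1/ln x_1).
π(2927)/π(225) = 423/48 ≈ 8.8125;  PNT prediction ≈ 8.8273.

π(225) = 48 and π(2927) = 423, so π(2927)/π(225) ≈ 8.8125. The PNT-predicted ratio is (2927/ln(2927)) / (225/ln(225)) ≈ 8.8273. The two agree to within a few percent, as expected.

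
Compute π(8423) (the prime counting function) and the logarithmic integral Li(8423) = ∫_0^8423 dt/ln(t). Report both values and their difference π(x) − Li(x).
π(8423) = 1053;  Li(8423) ≈ 1073.35;  π(x) − Li(x) ≈ -20.35.

Direct count of primes ≤ 8423 gives π(8423) = 1053. Numerical evaluation of the logarithmic integral gives Li(8423) ≈ 1073.35. The difference π(x) − Li(x) ≈ -20.35 is typically negative for small/moderate x (Li(x) overestimates), though Littlewood's theorem shows this sign changes infinitely often.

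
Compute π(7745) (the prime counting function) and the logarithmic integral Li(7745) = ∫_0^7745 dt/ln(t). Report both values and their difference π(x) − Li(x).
π(7745) = 982;  Li(7745) ≈ 997.99;  π(x) − Li(x) ≈ -15.99.

Direct count of primes ≤ 7745 gives π(7745) = 982. Numerical evaluation of the logarithmic integral gives Li(7745) ≈ 997.99. The difference π(x) − Li(x) ≈ -15.99 is typically negative for small/moderate x (Li(x) overestimates), though Littlewood's theorem shows this sign changes infinitely often.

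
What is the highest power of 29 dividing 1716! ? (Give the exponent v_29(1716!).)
v_29(1716!) = 61

Legendre's formula: v_p(n!) = Σ_{k ≥ 1} ⌊n / p^k⌋. For p = 29, n = 1716, the terms are:
  ⌊1716/29^1⌋ = ⌊1716/29⌋ = 59
  ⌊1716/29^2⌋ = ⌊1716/841⌋ = 2
(the next term ⌊1716/29^3⌋ = 0, terminating the sum). Summing: v_29(1716!) = 59 + 2 = 61.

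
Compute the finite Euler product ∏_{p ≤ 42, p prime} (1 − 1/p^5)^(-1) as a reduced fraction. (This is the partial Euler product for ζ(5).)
∏ = 74875808585870055616502751635850749659928795918147986481/72209283302841655787041441691786569299878431940565073920

The primes p ≤ 42 are [2, 3, 5, 7, 11, 13, 17, 19, 23, 29, 31, 37, 41]. For each prime, (1 − 1/p^5)^(-1) = p^5 / (p^5 − 1). The product is (1 − 1/2^5)^(-1), (1 − 1/3^5)^(-1), (1 − 1/5^5)^(-1), (1 − 1/7^5)^(-1), (1 − 1/11^5)^(-1), (1 − 1/13^5)^(-1), (1 − 1/17^5)^(-1), (1 − 1/19^5)^(-1), (1 − 1/23^5)^(-1), (1 − 1/29^5)^(-1), (1 − 1/31^5)^(-1), (1 − 1/37^5)^(-1), (1 − 1/41^5)^(-1) = ∏ p^5 / (p^5 − 1) = 74875808585870055616502751635850749659928795918147986481/72209283302841655787041441691786569299878431940565073920.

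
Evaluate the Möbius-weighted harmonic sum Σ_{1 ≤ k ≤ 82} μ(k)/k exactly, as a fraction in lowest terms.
Σ μ(k)/k = -1401629533229069216211617003/107254825578022430263302818471

Values of μ(k) for 1 ≤ k ≤ 82: μ(1) = 1, μ(2) = -1, μ(3) = -1, μ(5) = -1, μ(6) = 1, μ(7) = -1, μ(10) = 1, μ(11) = -1, μ(13) = -1, μ(14) = 1, μ(15) = 1, μ(17) = -1, μ(19) = -1, μ(21) = 1, μ(22) = 1, μ(23) = -1, μ(26) = 1, μ(29) = -1, μ(30) = -1, μ(31) = -1, μ(33) = 1, μ(34) = 1, μ(35) = 1, μ(37) = -1, μ(38) = 1, μ(39) = 1, μ(41) = -1, μ(42) = -1, μ(43) = -1, μ(46) = 1, μ(47) = -1, μ(51) = 1, μ(53) = -1, μ(55) = 1, μ(57) = 1, μ(58) = 1, μ(59) = -1, μ(61) = -1, μ(62) = 1, μ(65) = 1, μ(66) = -1, μ(67) = -1, μ(69) = 1, μ(70) = -1, μ(71) = -1, μ(73) = -1, μ(74) = 1, μ(77) = 1, μ(78) = -1, μ(79) = -1, μ(82) = 1, with μ = 0 on non-squarefree integers. Summing μ(k)/k for k where μ(k) ≠ 0 gives -1401629533229069216211617003/107254825578022430263302818471 ≈ -0.0131. (PNT ⟺ this sum → 0 as n → ∞.)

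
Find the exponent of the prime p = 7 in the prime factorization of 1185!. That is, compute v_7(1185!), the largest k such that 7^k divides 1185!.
v_7(1185!) = 196

Legendre's formula: v_p(n!) = Σ_{k ≥ 1} ⌊n / p^k⌋. For p = 7, n = 1185, the terms are:
  ⌊1185/7^1⌋ = ⌊1185/7⌋ = 169
  ⌊1185/7^2⌋ = ⌊1185/49⌋ = 24
  ⌊1185/7^3⌋ = ⌊1185/343⌋ = 3
(the next term ⌊1185/7^4⌋ = 0, terminating the sum). Summing: v_7(1185!) = 169 + 24 + 3 = 196.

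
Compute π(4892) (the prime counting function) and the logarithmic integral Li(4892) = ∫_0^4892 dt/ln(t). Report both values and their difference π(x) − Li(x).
π(4892) = 654;  Li(4892) ≈ 671.58;  π(x) − Li(x) ≈ -17.58.

Direct count of primes ≤ 4892 gives π(4892) = 654. Numerical evaluation of the logarithmic integral gives Li(4892) ≈ 671.58. The difference π(x) − Li(x) ≈ -17.58 is typically negative for small/moderate x (Li(x) overestimates), though Littlewood's theorem shows this sign changes infinitely often.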